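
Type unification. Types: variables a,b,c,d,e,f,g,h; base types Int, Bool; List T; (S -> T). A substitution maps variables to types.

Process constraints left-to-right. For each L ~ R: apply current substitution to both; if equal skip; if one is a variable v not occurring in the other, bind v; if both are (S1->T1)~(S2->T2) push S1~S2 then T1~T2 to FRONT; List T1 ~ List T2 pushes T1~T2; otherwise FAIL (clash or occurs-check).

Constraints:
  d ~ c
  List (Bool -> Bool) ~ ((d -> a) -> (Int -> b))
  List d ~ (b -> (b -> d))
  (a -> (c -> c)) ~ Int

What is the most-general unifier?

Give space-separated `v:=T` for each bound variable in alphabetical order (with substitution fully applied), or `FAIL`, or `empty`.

step 1: unify d ~ c  [subst: {-} | 3 pending]
  bind d := c
step 2: unify List (Bool -> Bool) ~ ((c -> a) -> (Int -> b))  [subst: {d:=c} | 2 pending]
  clash: List (Bool -> Bool) vs ((c -> a) -> (Int -> b))

Answer: FAIL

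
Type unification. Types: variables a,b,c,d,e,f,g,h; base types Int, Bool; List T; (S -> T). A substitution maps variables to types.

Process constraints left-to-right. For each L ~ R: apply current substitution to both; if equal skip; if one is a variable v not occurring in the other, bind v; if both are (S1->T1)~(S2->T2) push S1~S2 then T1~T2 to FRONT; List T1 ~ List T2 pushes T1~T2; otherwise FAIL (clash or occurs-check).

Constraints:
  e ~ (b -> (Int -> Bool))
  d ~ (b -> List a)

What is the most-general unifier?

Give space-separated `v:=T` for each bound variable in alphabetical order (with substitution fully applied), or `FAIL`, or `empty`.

Answer: d:=(b -> List a) e:=(b -> (Int -> Bool))

Derivation:
step 1: unify e ~ (b -> (Int -> Bool))  [subst: {-} | 1 pending]
  bind e := (b -> (Int -> Bool))
step 2: unify d ~ (b -> List a)  [subst: {e:=(b -> (Int -> Bool))} | 0 pending]
  bind d := (b -> List a)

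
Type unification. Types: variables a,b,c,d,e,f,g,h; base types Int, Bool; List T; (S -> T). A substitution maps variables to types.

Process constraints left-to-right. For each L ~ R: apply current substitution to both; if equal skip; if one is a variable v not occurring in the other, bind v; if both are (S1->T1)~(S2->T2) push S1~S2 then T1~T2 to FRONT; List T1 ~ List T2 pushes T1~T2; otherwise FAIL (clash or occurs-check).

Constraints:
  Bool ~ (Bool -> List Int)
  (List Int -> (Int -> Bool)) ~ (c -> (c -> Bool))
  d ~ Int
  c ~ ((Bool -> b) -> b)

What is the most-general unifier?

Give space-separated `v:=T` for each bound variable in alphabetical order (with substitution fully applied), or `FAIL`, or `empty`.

step 1: unify Bool ~ (Bool -> List Int)  [subst: {-} | 3 pending]
  clash: Bool vs (Bool -> List Int)

Answer: FAIL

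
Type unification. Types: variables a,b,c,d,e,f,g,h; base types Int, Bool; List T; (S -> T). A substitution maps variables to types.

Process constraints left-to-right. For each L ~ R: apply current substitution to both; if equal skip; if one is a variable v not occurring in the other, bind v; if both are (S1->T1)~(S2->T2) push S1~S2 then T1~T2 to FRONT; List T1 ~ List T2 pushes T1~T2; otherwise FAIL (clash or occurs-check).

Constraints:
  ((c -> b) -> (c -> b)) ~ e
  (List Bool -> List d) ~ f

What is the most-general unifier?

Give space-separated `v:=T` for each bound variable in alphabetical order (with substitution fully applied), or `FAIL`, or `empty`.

step 1: unify ((c -> b) -> (c -> b)) ~ e  [subst: {-} | 1 pending]
  bind e := ((c -> b) -> (c -> b))
step 2: unify (List Bool -> List d) ~ f  [subst: {e:=((c -> b) -> (c -> b))} | 0 pending]
  bind f := (List Bool -> List d)

Answer: e:=((c -> b) -> (c -> b)) f:=(List Bool -> List d)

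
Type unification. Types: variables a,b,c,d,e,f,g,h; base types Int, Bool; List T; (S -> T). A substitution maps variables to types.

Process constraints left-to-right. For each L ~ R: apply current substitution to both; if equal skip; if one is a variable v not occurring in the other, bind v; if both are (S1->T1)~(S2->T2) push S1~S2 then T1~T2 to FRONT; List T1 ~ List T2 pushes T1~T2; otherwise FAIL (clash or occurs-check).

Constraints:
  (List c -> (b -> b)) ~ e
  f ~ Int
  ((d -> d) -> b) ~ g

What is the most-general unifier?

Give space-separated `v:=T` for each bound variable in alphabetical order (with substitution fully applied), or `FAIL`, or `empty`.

step 1: unify (List c -> (b -> b)) ~ e  [subst: {-} | 2 pending]
  bind e := (List c -> (b -> b))
step 2: unify f ~ Int  [subst: {e:=(List c -> (b -> b))} | 1 pending]
  bind f := Int
step 3: unify ((d -> d) -> b) ~ g  [subst: {e:=(List c -> (b -> b)), f:=Int} | 0 pending]
  bind g := ((d -> d) -> b)

Answer: e:=(List c -> (b -> b)) f:=Int g:=((d -> d) -> b)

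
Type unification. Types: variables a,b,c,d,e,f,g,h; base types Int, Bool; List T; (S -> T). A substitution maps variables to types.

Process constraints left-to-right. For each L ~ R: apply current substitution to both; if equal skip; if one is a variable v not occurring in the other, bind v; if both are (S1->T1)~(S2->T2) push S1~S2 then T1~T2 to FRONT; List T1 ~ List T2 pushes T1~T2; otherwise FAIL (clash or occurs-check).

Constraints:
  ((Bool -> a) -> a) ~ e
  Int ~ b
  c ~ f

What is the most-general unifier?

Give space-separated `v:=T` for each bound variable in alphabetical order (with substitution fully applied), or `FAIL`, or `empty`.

Answer: b:=Int c:=f e:=((Bool -> a) -> a)

Derivation:
step 1: unify ((Bool -> a) -> a) ~ e  [subst: {-} | 2 pending]
  bind e := ((Bool -> a) -> a)
step 2: unify Int ~ b  [subst: {e:=((Bool -> a) -> a)} | 1 pending]
  bind b := Int
step 3: unify c ~ f  [subst: {e:=((Bool -> a) -> a), b:=Int} | 0 pending]
  bind c := f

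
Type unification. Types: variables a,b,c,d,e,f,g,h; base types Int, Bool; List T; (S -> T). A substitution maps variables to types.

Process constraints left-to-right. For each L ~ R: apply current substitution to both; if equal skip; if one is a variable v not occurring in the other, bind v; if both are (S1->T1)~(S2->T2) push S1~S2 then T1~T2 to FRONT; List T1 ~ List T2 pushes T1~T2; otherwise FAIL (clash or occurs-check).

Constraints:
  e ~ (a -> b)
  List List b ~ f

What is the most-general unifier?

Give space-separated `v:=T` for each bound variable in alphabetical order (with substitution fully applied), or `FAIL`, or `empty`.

Answer: e:=(a -> b) f:=List List b

Derivation:
step 1: unify e ~ (a -> b)  [subst: {-} | 1 pending]
  bind e := (a -> b)
step 2: unify List List b ~ f  [subst: {e:=(a -> b)} | 0 pending]
  bind f := List List b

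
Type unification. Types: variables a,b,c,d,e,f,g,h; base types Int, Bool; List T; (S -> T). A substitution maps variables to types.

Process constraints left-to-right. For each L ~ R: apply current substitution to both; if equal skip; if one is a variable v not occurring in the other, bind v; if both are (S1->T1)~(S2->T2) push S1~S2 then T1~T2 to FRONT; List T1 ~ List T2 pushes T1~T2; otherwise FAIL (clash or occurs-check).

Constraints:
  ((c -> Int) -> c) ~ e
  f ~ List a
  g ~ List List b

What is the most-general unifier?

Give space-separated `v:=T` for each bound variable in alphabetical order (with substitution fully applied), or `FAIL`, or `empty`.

step 1: unify ((c -> Int) -> c) ~ e  [subst: {-} | 2 pending]
  bind e := ((c -> Int) -> c)
step 2: unify f ~ List a  [subst: {e:=((c -> Int) -> c)} | 1 pending]
  bind f := List a
step 3: unify g ~ List List b  [subst: {e:=((c -> Int) -> c), f:=List a} | 0 pending]
  bind g := List List b

Answer: e:=((c -> Int) -> c) f:=List a g:=List List b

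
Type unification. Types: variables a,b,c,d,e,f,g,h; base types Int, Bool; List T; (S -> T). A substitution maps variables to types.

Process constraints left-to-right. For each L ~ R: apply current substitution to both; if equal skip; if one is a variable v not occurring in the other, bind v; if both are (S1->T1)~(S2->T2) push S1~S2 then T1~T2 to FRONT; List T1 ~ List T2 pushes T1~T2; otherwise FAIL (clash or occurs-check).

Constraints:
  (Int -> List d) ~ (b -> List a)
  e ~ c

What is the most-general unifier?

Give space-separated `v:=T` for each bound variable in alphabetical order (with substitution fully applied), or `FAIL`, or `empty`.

Answer: b:=Int d:=a e:=c

Derivation:
step 1: unify (Int -> List d) ~ (b -> List a)  [subst: {-} | 1 pending]
  -> decompose arrow: push Int~b, List d~List a
step 2: unify Int ~ b  [subst: {-} | 2 pending]
  bind b := Int
step 3: unify List d ~ List a  [subst: {b:=Int} | 1 pending]
  -> decompose List: push d~a
step 4: unify d ~ a  [subst: {b:=Int} | 1 pending]
  bind d := a
step 5: unify e ~ c  [subst: {b:=Int, d:=a} | 0 pending]
  bind e := c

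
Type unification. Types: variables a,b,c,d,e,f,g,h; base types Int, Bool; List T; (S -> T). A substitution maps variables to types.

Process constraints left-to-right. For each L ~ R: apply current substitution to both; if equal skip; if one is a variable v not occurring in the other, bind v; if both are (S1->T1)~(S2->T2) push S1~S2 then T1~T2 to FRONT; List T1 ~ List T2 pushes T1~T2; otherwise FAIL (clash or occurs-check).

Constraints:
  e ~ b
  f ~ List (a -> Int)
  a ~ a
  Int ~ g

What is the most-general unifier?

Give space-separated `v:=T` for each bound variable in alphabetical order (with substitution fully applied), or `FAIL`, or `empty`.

step 1: unify e ~ b  [subst: {-} | 3 pending]
  bind e := b
step 2: unify f ~ List (a -> Int)  [subst: {e:=b} | 2 pending]
  bind f := List (a -> Int)
step 3: unify a ~ a  [subst: {e:=b, f:=List (a -> Int)} | 1 pending]
  -> identical, skip
step 4: unify Int ~ g  [subst: {e:=b, f:=List (a -> Int)} | 0 pending]
  bind g := Int

Answer: e:=b f:=List (a -> Int) g:=Int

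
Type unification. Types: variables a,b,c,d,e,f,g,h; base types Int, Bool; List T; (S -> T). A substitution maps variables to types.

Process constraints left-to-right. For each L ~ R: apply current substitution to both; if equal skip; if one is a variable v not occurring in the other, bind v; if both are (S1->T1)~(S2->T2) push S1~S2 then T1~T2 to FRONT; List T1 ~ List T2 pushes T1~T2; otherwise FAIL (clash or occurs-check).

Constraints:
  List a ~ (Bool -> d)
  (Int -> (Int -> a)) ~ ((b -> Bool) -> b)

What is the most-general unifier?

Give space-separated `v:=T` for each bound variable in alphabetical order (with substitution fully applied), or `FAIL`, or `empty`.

step 1: unify List a ~ (Bool -> d)  [subst: {-} | 1 pending]
  clash: List a vs (Bool -> d)

Answer: FAIL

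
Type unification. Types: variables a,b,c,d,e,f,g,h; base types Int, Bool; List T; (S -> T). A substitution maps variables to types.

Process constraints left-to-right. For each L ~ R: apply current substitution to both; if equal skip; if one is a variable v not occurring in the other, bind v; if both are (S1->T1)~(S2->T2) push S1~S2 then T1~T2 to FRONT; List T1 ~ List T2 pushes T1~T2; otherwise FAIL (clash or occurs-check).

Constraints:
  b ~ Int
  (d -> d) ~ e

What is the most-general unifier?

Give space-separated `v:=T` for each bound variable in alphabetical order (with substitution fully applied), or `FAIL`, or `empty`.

Answer: b:=Int e:=(d -> d)

Derivation:
step 1: unify b ~ Int  [subst: {-} | 1 pending]
  bind b := Int
step 2: unify (d -> d) ~ e  [subst: {b:=Int} | 0 pending]
  bind e := (d -> d)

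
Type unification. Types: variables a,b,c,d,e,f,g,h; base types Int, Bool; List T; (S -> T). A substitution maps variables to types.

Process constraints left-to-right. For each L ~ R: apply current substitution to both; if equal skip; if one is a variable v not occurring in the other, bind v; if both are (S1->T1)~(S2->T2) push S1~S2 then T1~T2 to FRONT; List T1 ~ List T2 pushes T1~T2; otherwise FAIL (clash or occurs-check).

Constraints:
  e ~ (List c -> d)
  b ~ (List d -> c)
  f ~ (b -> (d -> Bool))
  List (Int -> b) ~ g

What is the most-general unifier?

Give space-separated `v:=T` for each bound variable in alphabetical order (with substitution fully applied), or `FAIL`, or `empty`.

Answer: b:=(List d -> c) e:=(List c -> d) f:=((List d -> c) -> (d -> Bool)) g:=List (Int -> (List d -> c))

Derivation:
step 1: unify e ~ (List c -> d)  [subst: {-} | 3 pending]
  bind e := (List c -> d)
step 2: unify b ~ (List d -> c)  [subst: {e:=(List c -> d)} | 2 pending]
  bind b := (List d -> c)
step 3: unify f ~ ((List d -> c) -> (d -> Bool))  [subst: {e:=(List c -> d), b:=(List d -> c)} | 1 pending]
  bind f := ((List d -> c) -> (d -> Bool))
step 4: unify List (Int -> (List d -> c)) ~ g  [subst: {e:=(List c -> d), b:=(List d -> c), f:=((List d -> c) -> (d -> Bool))} | 0 pending]
  bind g := List (Int -> (List d -> c))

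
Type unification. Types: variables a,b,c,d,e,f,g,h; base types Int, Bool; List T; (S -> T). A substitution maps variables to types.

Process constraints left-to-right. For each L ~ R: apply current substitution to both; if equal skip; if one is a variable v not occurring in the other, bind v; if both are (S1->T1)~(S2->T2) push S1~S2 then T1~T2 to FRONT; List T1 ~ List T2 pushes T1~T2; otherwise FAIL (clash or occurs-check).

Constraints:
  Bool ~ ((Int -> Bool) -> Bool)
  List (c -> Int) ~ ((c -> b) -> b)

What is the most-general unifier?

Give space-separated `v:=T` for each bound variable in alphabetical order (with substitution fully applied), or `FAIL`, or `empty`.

Answer: FAIL

Derivation:
step 1: unify Bool ~ ((Int -> Bool) -> Bool)  [subst: {-} | 1 pending]
  clash: Bool vs ((Int -> Bool) -> Bool)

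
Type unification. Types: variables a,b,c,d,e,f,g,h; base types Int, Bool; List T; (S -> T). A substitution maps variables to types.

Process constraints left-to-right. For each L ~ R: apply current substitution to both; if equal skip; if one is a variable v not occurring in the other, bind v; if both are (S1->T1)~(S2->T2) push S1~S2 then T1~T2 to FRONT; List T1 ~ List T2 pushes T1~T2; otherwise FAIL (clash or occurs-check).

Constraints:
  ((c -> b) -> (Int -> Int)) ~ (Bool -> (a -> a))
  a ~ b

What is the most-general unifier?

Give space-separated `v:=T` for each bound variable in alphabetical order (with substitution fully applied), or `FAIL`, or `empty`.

step 1: unify ((c -> b) -> (Int -> Int)) ~ (Bool -> (a -> a))  [subst: {-} | 1 pending]
  -> decompose arrow: push (c -> b)~Bool, (Int -> Int)~(a -> a)
step 2: unify (c -> b) ~ Bool  [subst: {-} | 2 pending]
  clash: (c -> b) vs Bool

Answer: FAIL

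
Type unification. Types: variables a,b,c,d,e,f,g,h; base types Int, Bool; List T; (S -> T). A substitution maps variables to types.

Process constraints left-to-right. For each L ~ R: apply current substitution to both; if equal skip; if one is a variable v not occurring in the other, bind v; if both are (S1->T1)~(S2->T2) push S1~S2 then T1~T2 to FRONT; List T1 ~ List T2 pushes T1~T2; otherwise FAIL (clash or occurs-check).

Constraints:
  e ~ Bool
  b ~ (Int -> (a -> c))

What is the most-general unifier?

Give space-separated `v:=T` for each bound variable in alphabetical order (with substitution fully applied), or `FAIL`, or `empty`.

step 1: unify e ~ Bool  [subst: {-} | 1 pending]
  bind e := Bool
step 2: unify b ~ (Int -> (a -> c))  [subst: {e:=Bool} | 0 pending]
  bind b := (Int -> (a -> c))

Answer: b:=(Int -> (a -> c)) e:=Bool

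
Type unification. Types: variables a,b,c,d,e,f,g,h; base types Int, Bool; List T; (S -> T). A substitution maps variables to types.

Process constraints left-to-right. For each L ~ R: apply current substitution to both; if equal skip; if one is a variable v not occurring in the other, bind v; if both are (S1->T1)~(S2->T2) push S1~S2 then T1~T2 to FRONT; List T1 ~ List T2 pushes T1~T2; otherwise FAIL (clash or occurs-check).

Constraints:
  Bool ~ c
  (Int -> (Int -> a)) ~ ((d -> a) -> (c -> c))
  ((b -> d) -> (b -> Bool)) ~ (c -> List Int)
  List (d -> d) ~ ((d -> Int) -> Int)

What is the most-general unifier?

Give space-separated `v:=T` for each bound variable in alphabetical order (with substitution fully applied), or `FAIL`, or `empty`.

Answer: FAIL

Derivation:
step 1: unify Bool ~ c  [subst: {-} | 3 pending]
  bind c := Bool
step 2: unify (Int -> (Int -> a)) ~ ((d -> a) -> (Bool -> Bool))  [subst: {c:=Bool} | 2 pending]
  -> decompose arrow: push Int~(d -> a), (Int -> a)~(Bool -> Bool)
step 3: unify Int ~ (d -> a)  [subst: {c:=Bool} | 3 pending]
  clash: Int vs (d -> a)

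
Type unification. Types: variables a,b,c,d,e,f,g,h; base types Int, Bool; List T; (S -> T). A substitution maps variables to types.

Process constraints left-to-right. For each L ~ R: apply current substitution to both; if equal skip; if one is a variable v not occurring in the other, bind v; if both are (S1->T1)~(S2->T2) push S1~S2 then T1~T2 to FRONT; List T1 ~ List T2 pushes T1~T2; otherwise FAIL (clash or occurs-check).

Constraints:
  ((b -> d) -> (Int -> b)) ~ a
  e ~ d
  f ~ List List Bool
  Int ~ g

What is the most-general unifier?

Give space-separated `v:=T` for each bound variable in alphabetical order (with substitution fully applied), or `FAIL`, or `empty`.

step 1: unify ((b -> d) -> (Int -> b)) ~ a  [subst: {-} | 3 pending]
  bind a := ((b -> d) -> (Int -> b))
step 2: unify e ~ d  [subst: {a:=((b -> d) -> (Int -> b))} | 2 pending]
  bind e := d
step 3: unify f ~ List List Bool  [subst: {a:=((b -> d) -> (Int -> b)), e:=d} | 1 pending]
  bind f := List List Bool
step 4: unify Int ~ g  [subst: {a:=((b -> d) -> (Int -> b)), e:=d, f:=List List Bool} | 0 pending]
  bind g := Int

Answer: a:=((b -> d) -> (Int -> b)) e:=d f:=List List Bool g:=Int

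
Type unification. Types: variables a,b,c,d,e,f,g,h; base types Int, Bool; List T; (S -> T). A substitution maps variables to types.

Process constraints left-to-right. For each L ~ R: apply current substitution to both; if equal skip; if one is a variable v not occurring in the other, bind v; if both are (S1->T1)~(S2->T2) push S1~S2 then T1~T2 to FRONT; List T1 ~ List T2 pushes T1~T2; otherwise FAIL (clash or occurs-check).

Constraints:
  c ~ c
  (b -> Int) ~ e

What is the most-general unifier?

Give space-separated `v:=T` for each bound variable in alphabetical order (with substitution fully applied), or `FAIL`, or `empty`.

Answer: e:=(b -> Int)

Derivation:
step 1: unify c ~ c  [subst: {-} | 1 pending]
  -> identical, skip
step 2: unify (b -> Int) ~ e  [subst: {-} | 0 pending]
  bind e := (b -> Int)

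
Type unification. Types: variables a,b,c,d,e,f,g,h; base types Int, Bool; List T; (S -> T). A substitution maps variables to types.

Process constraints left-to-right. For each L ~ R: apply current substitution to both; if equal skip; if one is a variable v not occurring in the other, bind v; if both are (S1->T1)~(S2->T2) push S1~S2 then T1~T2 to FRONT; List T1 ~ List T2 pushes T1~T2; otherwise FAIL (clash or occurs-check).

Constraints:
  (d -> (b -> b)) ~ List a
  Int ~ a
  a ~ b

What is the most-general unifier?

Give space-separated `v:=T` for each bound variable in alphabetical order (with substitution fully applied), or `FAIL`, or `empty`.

Answer: FAIL

Derivation:
step 1: unify (d -> (b -> b)) ~ List a  [subst: {-} | 2 pending]
  clash: (d -> (b -> b)) vs List a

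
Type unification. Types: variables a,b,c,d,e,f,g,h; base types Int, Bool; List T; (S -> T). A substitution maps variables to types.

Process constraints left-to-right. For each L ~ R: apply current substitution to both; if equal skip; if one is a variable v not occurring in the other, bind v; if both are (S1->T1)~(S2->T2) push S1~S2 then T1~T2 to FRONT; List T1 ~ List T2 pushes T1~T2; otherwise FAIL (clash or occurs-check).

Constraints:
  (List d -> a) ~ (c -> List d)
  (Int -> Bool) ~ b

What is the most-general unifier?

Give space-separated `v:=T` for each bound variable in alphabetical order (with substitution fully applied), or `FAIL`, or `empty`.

step 1: unify (List d -> a) ~ (c -> List d)  [subst: {-} | 1 pending]
  -> decompose arrow: push List d~c, a~List d
step 2: unify List d ~ c  [subst: {-} | 2 pending]
  bind c := List d
step 3: unify a ~ List d  [subst: {c:=List d} | 1 pending]
  bind a := List d
step 4: unify (Int -> Bool) ~ b  [subst: {c:=List d, a:=List d} | 0 pending]
  bind b := (Int -> Bool)

Answer: a:=List d b:=(Int -> Bool) c:=List d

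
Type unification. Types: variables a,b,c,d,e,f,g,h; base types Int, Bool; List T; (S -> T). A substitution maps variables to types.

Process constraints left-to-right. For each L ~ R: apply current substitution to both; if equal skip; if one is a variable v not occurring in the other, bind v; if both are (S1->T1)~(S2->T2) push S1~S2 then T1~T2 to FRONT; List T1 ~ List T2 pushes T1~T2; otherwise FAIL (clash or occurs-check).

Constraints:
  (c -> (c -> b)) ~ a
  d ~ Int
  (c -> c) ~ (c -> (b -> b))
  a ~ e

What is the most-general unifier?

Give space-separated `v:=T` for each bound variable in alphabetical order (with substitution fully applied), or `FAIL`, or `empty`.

step 1: unify (c -> (c -> b)) ~ a  [subst: {-} | 3 pending]
  bind a := (c -> (c -> b))
step 2: unify d ~ Int  [subst: {a:=(c -> (c -> b))} | 2 pending]
  bind d := Int
step 3: unify (c -> c) ~ (c -> (b -> b))  [subst: {a:=(c -> (c -> b)), d:=Int} | 1 pending]
  -> decompose arrow: push c~c, c~(b -> b)
step 4: unify c ~ c  [subst: {a:=(c -> (c -> b)), d:=Int} | 2 pending]
  -> identical, skip
step 5: unify c ~ (b -> b)  [subst: {a:=(c -> (c -> b)), d:=Int} | 1 pending]
  bind c := (b -> b)
step 6: unify ((b -> b) -> ((b -> b) -> b)) ~ e  [subst: {a:=(c -> (c -> b)), d:=Int, c:=(b -> b)} | 0 pending]
  bind e := ((b -> b) -> ((b -> b) -> b))

Answer: a:=((b -> b) -> ((b -> b) -> b)) c:=(b -> b) d:=Int e:=((b -> b) -> ((b -> b) -> b))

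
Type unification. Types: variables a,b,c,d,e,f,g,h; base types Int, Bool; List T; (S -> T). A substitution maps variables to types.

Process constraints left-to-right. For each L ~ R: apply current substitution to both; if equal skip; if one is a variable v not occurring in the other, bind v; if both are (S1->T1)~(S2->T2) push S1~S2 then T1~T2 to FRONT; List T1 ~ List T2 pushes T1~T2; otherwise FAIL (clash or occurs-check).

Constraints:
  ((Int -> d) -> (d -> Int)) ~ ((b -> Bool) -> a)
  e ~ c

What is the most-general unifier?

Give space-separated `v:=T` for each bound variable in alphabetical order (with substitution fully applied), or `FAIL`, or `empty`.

Answer: a:=(Bool -> Int) b:=Int d:=Bool e:=c

Derivation:
step 1: unify ((Int -> d) -> (d -> Int)) ~ ((b -> Bool) -> a)  [subst: {-} | 1 pending]
  -> decompose arrow: push (Int -> d)~(b -> Bool), (d -> Int)~a
step 2: unify (Int -> d) ~ (b -> Bool)  [subst: {-} | 2 pending]
  -> decompose arrow: push Int~b, d~Bool
step 3: unify Int ~ b  [subst: {-} | 3 pending]
  bind b := Int
step 4: unify d ~ Bool  [subst: {b:=Int} | 2 pending]
  bind d := Bool
step 5: unify (Bool -> Int) ~ a  [subst: {b:=Int, d:=Bool} | 1 pending]
  bind a := (Bool -> Int)
step 6: unify e ~ c  [subst: {b:=Int, d:=Bool, a:=(Bool -> Int)} | 0 pending]
  bind e := c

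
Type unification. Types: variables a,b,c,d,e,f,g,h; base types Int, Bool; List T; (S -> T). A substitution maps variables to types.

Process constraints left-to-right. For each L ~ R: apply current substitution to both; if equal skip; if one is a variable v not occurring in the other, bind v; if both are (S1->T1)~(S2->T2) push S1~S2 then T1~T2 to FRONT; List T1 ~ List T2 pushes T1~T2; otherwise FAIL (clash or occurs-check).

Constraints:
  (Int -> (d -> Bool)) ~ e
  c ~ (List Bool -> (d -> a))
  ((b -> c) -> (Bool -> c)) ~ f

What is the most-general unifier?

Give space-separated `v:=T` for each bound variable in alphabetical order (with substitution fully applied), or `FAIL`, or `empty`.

Answer: c:=(List Bool -> (d -> a)) e:=(Int -> (d -> Bool)) f:=((b -> (List Bool -> (d -> a))) -> (Bool -> (List Bool -> (d -> a))))

Derivation:
step 1: unify (Int -> (d -> Bool)) ~ e  [subst: {-} | 2 pending]
  bind e := (Int -> (d -> Bool))
step 2: unify c ~ (List Bool -> (d -> a))  [subst: {e:=(Int -> (d -> Bool))} | 1 pending]
  bind c := (List Bool -> (d -> a))
step 3: unify ((b -> (List Bool -> (d -> a))) -> (Bool -> (List Bool -> (d -> a)))) ~ f  [subst: {e:=(Int -> (d -> Bool)), c:=(List Bool -> (d -> a))} | 0 pending]
  bind f := ((b -> (List Bool -> (d -> a))) -> (Bool -> (List Bool -> (d -> a))))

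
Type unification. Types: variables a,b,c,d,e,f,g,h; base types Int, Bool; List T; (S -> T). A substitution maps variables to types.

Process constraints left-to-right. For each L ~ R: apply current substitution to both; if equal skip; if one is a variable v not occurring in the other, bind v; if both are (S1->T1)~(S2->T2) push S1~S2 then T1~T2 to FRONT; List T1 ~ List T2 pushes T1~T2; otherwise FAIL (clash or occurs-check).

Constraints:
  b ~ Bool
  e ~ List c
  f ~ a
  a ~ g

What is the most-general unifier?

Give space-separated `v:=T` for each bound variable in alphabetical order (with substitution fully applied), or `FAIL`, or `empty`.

step 1: unify b ~ Bool  [subst: {-} | 3 pending]
  bind b := Bool
step 2: unify e ~ List c  [subst: {b:=Bool} | 2 pending]
  bind e := List c
step 3: unify f ~ a  [subst: {b:=Bool, e:=List c} | 1 pending]
  bind f := a
step 4: unify a ~ g  [subst: {b:=Bool, e:=List c, f:=a} | 0 pending]
  bind a := g

Answer: a:=g b:=Bool e:=List c f:=g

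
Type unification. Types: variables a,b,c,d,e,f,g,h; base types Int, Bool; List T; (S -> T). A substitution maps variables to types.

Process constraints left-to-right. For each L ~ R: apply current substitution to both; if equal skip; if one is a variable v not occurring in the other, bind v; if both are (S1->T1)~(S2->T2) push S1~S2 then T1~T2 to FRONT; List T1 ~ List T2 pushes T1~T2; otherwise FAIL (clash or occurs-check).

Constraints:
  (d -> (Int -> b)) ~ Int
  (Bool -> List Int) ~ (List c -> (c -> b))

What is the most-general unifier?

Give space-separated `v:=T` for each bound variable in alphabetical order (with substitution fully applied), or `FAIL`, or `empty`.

step 1: unify (d -> (Int -> b)) ~ Int  [subst: {-} | 1 pending]
  clash: (d -> (Int -> b)) vs Int

Answer: FAIL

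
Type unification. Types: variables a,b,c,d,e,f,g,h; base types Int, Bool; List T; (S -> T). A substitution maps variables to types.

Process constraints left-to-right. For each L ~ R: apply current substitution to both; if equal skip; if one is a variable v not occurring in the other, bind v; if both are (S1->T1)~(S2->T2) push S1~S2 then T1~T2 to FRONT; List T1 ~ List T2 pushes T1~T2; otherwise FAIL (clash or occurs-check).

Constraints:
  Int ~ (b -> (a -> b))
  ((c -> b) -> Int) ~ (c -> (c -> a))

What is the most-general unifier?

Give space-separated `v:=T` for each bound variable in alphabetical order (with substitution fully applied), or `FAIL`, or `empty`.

Answer: FAIL

Derivation:
step 1: unify Int ~ (b -> (a -> b))  [subst: {-} | 1 pending]
  clash: Int vs (b -> (a -> b))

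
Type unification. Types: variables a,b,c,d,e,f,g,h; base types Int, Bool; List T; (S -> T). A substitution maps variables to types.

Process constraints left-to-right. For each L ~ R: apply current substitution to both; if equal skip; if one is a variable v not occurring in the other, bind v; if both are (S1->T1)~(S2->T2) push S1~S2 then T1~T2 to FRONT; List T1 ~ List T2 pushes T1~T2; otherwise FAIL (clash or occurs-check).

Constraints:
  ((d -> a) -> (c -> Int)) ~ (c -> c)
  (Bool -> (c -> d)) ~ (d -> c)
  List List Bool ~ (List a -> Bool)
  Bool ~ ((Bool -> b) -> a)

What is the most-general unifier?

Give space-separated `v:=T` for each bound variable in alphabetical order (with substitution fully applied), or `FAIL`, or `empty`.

step 1: unify ((d -> a) -> (c -> Int)) ~ (c -> c)  [subst: {-} | 3 pending]
  -> decompose arrow: push (d -> a)~c, (c -> Int)~c
step 2: unify (d -> a) ~ c  [subst: {-} | 4 pending]
  bind c := (d -> a)
step 3: unify ((d -> a) -> Int) ~ (d -> a)  [subst: {c:=(d -> a)} | 3 pending]
  -> decompose arrow: push (d -> a)~d, Int~a
step 4: unify (d -> a) ~ d  [subst: {c:=(d -> a)} | 4 pending]
  occurs-check fail

Answer: FAIL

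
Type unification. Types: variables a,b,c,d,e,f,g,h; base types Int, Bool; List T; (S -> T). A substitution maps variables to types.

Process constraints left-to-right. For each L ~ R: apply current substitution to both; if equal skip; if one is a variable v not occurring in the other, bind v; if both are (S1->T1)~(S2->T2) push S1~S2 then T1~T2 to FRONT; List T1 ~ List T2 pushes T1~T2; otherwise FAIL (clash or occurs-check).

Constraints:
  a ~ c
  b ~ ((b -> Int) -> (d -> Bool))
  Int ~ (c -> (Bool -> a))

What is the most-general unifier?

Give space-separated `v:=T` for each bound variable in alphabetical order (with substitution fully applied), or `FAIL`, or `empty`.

Answer: FAIL

Derivation:
step 1: unify a ~ c  [subst: {-} | 2 pending]
  bind a := c
step 2: unify b ~ ((b -> Int) -> (d -> Bool))  [subst: {a:=c} | 1 pending]
  occurs-check fail: b in ((b -> Int) -> (d -> Bool))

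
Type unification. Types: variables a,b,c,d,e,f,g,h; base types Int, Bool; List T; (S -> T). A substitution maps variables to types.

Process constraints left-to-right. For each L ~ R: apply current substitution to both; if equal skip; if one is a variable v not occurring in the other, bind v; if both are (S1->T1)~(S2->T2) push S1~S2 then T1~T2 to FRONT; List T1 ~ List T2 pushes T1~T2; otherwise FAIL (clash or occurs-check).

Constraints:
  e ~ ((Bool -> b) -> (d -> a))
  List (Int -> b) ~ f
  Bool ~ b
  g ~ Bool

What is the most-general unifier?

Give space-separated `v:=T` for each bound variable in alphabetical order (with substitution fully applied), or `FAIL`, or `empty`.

step 1: unify e ~ ((Bool -> b) -> (d -> a))  [subst: {-} | 3 pending]
  bind e := ((Bool -> b) -> (d -> a))
step 2: unify List (Int -> b) ~ f  [subst: {e:=((Bool -> b) -> (d -> a))} | 2 pending]
  bind f := List (Int -> b)
step 3: unify Bool ~ b  [subst: {e:=((Bool -> b) -> (d -> a)), f:=List (Int -> b)} | 1 pending]
  bind b := Bool
step 4: unify g ~ Bool  [subst: {e:=((Bool -> b) -> (d -> a)), f:=List (Int -> b), b:=Bool} | 0 pending]
  bind g := Bool

Answer: b:=Bool e:=((Bool -> Bool) -> (d -> a)) f:=List (Int -> Bool) g:=Bool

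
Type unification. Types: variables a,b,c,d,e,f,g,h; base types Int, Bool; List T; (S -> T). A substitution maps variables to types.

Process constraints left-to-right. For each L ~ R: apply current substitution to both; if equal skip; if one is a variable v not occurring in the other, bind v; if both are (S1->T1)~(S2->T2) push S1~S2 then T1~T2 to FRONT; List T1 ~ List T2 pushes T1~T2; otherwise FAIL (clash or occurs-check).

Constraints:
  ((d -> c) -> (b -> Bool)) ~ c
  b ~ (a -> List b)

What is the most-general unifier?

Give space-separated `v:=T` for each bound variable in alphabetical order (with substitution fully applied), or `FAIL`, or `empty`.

step 1: unify ((d -> c) -> (b -> Bool)) ~ c  [subst: {-} | 1 pending]
  occurs-check fail

Answer: FAIL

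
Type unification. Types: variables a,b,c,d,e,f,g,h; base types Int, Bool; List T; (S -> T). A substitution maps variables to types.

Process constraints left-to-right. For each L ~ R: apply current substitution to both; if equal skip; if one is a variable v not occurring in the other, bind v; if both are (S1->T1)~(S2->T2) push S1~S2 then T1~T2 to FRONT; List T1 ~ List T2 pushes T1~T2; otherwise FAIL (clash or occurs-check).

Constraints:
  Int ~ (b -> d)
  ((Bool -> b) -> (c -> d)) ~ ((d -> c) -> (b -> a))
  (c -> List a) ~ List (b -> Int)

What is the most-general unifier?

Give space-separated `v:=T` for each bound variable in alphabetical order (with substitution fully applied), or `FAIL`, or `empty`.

step 1: unify Int ~ (b -> d)  [subst: {-} | 2 pending]
  clash: Int vs (b -> d)

Answer: FAIL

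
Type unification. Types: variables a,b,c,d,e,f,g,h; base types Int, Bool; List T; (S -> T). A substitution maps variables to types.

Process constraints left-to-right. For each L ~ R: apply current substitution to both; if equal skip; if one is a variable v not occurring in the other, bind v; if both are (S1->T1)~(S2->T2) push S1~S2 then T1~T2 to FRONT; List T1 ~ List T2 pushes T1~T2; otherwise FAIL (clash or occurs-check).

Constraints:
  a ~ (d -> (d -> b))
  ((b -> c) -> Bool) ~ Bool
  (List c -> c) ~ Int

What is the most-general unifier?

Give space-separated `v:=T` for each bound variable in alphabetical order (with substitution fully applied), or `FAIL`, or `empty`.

step 1: unify a ~ (d -> (d -> b))  [subst: {-} | 2 pending]
  bind a := (d -> (d -> b))
step 2: unify ((b -> c) -> Bool) ~ Bool  [subst: {a:=(d -> (d -> b))} | 1 pending]
  clash: ((b -> c) -> Bool) vs Bool

Answer: FAIL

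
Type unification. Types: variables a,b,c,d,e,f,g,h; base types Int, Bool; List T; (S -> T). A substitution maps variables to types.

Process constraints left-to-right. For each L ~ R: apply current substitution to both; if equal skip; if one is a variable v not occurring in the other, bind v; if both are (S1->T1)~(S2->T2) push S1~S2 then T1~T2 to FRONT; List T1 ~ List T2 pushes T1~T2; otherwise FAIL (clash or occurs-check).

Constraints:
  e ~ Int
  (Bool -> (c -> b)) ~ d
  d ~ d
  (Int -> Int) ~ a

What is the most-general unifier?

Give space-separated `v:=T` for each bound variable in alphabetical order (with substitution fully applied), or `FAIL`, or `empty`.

step 1: unify e ~ Int  [subst: {-} | 3 pending]
  bind e := Int
step 2: unify (Bool -> (c -> b)) ~ d  [subst: {e:=Int} | 2 pending]
  bind d := (Bool -> (c -> b))
step 3: unify (Bool -> (c -> b)) ~ (Bool -> (c -> b))  [subst: {e:=Int, d:=(Bool -> (c -> b))} | 1 pending]
  -> identical, skip
step 4: unify (Int -> Int) ~ a  [subst: {e:=Int, d:=(Bool -> (c -> b))} | 0 pending]
  bind a := (Int -> Int)

Answer: a:=(Int -> Int) d:=(Bool -> (c -> b)) e:=Int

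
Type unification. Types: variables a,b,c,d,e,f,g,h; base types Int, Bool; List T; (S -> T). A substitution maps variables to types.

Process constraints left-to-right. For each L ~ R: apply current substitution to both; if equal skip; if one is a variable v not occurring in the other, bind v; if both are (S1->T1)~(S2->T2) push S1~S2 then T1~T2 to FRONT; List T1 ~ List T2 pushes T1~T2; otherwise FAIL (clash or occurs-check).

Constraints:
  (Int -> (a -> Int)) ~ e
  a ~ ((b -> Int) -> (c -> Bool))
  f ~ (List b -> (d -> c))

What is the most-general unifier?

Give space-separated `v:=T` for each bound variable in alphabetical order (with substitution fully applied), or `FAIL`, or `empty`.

Answer: a:=((b -> Int) -> (c -> Bool)) e:=(Int -> (((b -> Int) -> (c -> Bool)) -> Int)) f:=(List b -> (d -> c))

Derivation:
step 1: unify (Int -> (a -> Int)) ~ e  [subst: {-} | 2 pending]
  bind e := (Int -> (a -> Int))
step 2: unify a ~ ((b -> Int) -> (c -> Bool))  [subst: {e:=(Int -> (a -> Int))} | 1 pending]
  bind a := ((b -> Int) -> (c -> Bool))
step 3: unify f ~ (List b -> (d -> c))  [subst: {e:=(Int -> (a -> Int)), a:=((b -> Int) -> (c -> Bool))} | 0 pending]
  bind f := (List b -> (d -> c))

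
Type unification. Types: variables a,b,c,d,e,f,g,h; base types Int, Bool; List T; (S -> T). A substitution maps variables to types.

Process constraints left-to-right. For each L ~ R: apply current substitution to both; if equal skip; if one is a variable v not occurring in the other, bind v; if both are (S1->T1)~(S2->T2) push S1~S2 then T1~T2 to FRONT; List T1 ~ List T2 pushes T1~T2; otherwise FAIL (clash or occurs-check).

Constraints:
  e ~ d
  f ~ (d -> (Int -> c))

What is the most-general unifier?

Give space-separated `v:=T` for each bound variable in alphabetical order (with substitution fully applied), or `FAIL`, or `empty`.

step 1: unify e ~ d  [subst: {-} | 1 pending]
  bind e := d
step 2: unify f ~ (d -> (Int -> c))  [subst: {e:=d} | 0 pending]
  bind f := (d -> (Int -> c))

Answer: e:=d f:=(d -> (Int -> c))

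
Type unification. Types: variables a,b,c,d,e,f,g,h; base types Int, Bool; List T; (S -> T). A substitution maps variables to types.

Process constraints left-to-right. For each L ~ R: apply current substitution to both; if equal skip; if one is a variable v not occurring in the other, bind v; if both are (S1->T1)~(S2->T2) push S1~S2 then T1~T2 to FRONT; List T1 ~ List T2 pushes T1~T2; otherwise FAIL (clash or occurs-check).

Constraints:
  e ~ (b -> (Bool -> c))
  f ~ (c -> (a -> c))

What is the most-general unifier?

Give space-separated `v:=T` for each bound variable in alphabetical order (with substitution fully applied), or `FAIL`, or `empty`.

step 1: unify e ~ (b -> (Bool -> c))  [subst: {-} | 1 pending]
  bind e := (b -> (Bool -> c))
step 2: unify f ~ (c -> (a -> c))  [subst: {e:=(b -> (Bool -> c))} | 0 pending]
  bind f := (c -> (a -> c))

Answer: e:=(b -> (Bool -> c)) f:=(c -> (a -> c))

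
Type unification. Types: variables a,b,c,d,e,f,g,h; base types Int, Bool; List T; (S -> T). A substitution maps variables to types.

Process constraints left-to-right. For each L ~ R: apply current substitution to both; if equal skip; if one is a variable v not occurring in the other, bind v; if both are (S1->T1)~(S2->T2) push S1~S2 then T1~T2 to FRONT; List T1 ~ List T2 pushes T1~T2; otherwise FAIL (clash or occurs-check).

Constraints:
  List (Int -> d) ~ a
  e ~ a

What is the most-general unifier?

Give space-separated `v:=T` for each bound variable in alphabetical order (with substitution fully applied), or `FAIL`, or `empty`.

step 1: unify List (Int -> d) ~ a  [subst: {-} | 1 pending]
  bind a := List (Int -> d)
step 2: unify e ~ List (Int -> d)  [subst: {a:=List (Int -> d)} | 0 pending]
  bind e := List (Int -> d)

Answer: a:=List (Int -> d) e:=List (Int -> d)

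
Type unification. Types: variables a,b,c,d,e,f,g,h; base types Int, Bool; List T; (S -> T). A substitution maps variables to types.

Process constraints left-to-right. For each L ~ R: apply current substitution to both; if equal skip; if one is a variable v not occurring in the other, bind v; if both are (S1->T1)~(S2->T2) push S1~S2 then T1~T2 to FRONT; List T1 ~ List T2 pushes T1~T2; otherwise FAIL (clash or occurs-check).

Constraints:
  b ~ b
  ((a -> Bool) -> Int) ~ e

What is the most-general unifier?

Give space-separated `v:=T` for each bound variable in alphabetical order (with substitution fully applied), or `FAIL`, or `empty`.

Answer: e:=((a -> Bool) -> Int)

Derivation:
step 1: unify b ~ b  [subst: {-} | 1 pending]
  -> identical, skip
step 2: unify ((a -> Bool) -> Int) ~ e  [subst: {-} | 0 pending]
  bind e := ((a -> Bool) -> Int)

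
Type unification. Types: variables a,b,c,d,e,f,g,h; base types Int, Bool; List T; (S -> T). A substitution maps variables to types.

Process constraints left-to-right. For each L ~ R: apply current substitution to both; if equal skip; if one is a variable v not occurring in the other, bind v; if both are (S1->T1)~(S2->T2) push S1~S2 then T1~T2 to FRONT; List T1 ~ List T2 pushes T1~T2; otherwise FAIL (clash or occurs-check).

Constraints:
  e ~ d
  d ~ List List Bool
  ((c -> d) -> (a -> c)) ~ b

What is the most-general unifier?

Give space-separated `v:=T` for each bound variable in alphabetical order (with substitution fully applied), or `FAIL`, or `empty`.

Answer: b:=((c -> List List Bool) -> (a -> c)) d:=List List Bool e:=List List Bool

Derivation:
step 1: unify e ~ d  [subst: {-} | 2 pending]
  bind e := d
step 2: unify d ~ List List Bool  [subst: {e:=d} | 1 pending]
  bind d := List List Bool
step 3: unify ((c -> List List Bool) -> (a -> c)) ~ b  [subst: {e:=d, d:=List List Bool} | 0 pending]
  bind b := ((c -> List List Bool) -> (a -> c))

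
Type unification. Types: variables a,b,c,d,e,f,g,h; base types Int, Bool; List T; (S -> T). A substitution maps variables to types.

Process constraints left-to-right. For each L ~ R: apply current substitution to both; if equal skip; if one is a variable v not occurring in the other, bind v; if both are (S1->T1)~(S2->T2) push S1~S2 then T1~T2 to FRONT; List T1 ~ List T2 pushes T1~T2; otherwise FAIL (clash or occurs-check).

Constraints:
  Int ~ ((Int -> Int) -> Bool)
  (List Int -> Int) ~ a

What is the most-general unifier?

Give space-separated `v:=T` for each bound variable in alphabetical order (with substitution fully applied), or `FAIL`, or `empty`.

Answer: FAIL

Derivation:
step 1: unify Int ~ ((Int -> Int) -> Bool)  [subst: {-} | 1 pending]
  clash: Int vs ((Int -> Int) -> Bool)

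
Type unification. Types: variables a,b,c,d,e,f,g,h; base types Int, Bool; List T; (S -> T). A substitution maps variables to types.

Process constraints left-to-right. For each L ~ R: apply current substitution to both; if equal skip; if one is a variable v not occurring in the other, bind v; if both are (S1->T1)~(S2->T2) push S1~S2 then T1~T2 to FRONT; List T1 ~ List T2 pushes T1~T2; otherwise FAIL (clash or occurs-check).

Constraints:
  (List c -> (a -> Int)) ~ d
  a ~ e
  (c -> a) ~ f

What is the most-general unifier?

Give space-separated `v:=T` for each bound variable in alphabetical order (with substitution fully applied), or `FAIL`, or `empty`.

Answer: a:=e d:=(List c -> (e -> Int)) f:=(c -> e)

Derivation:
step 1: unify (List c -> (a -> Int)) ~ d  [subst: {-} | 2 pending]
  bind d := (List c -> (a -> Int))
step 2: unify a ~ e  [subst: {d:=(List c -> (a -> Int))} | 1 pending]
  bind a := e
step 3: unify (c -> e) ~ f  [subst: {d:=(List c -> (a -> Int)), a:=e} | 0 pending]
  bind f := (c -> e)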